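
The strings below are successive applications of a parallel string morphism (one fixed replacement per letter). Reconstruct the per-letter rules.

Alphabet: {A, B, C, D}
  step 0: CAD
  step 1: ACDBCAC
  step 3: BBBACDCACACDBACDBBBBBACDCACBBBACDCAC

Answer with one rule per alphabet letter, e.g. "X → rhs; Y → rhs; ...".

A->B, B->BB, C->ACD, D->CAC

  step 0 ⇒ step 1: CAD ⇒ ACD·B·CAC
    A ↦ B
    C ↦ ACD
    D ↦ CAC
    B ↦ BB  (constrained at step 1)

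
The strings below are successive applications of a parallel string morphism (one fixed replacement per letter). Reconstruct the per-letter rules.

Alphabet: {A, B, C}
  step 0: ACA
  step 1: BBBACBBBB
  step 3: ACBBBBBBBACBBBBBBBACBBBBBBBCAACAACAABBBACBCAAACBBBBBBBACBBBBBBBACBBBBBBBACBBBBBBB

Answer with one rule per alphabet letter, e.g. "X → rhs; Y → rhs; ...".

A->BBB, B->CAA, C->ACB

  step 0 ⇒ step 1: ACA ⇒ BBB·ACB·BBB
    A ↦ BBB
    C ↦ ACB
    B ↦ CAA  (constrained at step 1)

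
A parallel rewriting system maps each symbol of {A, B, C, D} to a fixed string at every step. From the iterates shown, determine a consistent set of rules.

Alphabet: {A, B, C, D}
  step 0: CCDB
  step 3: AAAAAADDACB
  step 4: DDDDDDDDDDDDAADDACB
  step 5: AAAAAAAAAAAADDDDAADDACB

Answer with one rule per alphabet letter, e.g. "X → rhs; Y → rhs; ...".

A->DD, B->CB, C->A, D->A

  step 4 ⇒ step 5: DDDDDDDDDDDDAADDACB ⇒ A·A·A·A·A·A·A·A·A·A·A·A·DD·DD·A·A·DD·A·CB
    A ↦ DD
    B ↦ CB
    C ↦ A
    D ↦ A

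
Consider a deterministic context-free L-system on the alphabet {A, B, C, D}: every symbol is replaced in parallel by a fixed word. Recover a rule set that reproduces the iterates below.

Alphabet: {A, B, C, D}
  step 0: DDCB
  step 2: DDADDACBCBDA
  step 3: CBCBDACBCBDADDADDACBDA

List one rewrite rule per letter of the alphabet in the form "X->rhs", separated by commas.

A->DA, B->A, C->DD, D->CB

  step 2 ⇒ step 3: DDADDACBCBDA ⇒ CB·CB·DA·CB·CB·DA·DD·A·DD·A·CB·DA
    A ↦ DA
    B ↦ A
    C ↦ DD
    D ↦ CB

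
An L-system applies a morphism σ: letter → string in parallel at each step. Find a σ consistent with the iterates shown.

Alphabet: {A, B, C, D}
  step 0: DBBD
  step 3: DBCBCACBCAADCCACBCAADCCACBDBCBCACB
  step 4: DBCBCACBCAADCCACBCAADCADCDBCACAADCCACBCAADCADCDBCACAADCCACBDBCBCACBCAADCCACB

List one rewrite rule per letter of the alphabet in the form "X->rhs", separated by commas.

A->ADC, B->CB, C->CA, D->DB

  step 3 ⇒ step 4: DBCBCACBCAADCCACBCAADCCACBDBCBCACB ⇒ DB·CB·CA·CB·CA·ADC·CA·CB·CA·ADC·ADC·DB·CA·CA·ADC·CA·CB·CA·ADC·ADC·DB·CA·CA·ADC·CA·CB·DB·CB·CA·CB·CA·ADC·CA·CB
    A ↦ ADC
    B ↦ CB
    C ↦ CA
    D ↦ DB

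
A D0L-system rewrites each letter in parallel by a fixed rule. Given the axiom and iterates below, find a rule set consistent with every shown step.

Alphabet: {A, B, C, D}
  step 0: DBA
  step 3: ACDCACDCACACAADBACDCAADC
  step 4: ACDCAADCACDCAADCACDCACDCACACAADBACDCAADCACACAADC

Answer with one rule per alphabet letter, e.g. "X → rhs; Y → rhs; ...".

A->AC, B->DB, C->DC, D->AA

  step 3 ⇒ step 4: ACDCACDCACACAADBACDCAADC ⇒ AC·DC·AA·DC·AC·DC·AA·DC·AC·DC·AC·DC·AC·AC·AA·DB·AC·DC·AA·DC·AC·AC·AA·DC
    A ↦ AC
    B ↦ DB
    C ↦ DC
    D ↦ AA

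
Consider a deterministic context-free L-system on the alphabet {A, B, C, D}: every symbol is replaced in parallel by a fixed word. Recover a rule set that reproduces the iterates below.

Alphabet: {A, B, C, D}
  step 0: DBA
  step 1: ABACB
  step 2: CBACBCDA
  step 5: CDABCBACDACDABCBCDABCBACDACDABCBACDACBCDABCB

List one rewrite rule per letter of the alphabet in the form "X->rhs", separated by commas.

  step 1 ⇒ step 2: ABACB ⇒ CB·A·CB·CD·A
    A ↦ CB
    B ↦ A
    C ↦ CD
  step 0 ⇒ step 1: DBA ⇒ AB·A·CB
    D ↦ AB

A->CB, B->A, C->CD, D->AB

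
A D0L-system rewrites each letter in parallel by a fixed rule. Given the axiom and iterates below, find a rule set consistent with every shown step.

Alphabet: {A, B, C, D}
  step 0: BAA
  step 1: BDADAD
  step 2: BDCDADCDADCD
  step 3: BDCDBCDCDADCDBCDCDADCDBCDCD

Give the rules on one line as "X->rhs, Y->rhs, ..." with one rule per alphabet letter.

A->AD, B->BD, C->BCD, D->CD

  step 2 ⇒ step 3: BDCDADCDADCD ⇒ BD·CD·BCD·CD·AD·CD·BCD·CD·AD·CD·BCD·CD
    A ↦ AD
    B ↦ BD
    C ↦ BCD
    D ↦ CD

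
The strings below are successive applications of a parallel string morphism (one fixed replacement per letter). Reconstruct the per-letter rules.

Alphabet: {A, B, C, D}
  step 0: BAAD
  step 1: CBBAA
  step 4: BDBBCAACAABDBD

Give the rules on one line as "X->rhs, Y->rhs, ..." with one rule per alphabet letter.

  step 0 ⇒ step 1: BAAD ⇒ C·B·B·AA
    A ↦ B
    B ↦ C
    D ↦ AA
    C ↦ BD  (constrained at step 1)

A->B, B->C, C->BD, D->AA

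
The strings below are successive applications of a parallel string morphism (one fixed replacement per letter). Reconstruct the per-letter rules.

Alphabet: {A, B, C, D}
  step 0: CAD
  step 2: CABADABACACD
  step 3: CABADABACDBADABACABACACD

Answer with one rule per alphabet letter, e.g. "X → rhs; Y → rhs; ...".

A->BA, B->DA, C->CA, D->CD

  step 2 ⇒ step 3: CABADABACACD ⇒ CA·BA·DA·BA·CD·BA·DA·BA·CA·BA·CA·CD
    A ↦ BA
    B ↦ DA
    C ↦ CA
    D ↦ CD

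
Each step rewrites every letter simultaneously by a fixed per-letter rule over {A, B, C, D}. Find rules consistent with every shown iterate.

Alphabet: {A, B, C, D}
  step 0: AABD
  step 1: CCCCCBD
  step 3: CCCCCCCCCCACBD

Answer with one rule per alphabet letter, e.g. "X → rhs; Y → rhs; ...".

A->CC, B->C, C->A, D->BD

  step 0 ⇒ step 1: AABD ⇒ CC·CC·C·BD
    A ↦ CC
    B ↦ C
    D ↦ BD
    C ↦ A  (constrained at step 1)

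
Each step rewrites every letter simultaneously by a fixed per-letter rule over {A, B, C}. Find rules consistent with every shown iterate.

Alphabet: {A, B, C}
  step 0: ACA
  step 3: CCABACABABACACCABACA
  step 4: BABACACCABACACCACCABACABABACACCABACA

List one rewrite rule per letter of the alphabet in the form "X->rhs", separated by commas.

  step 3 ⇒ step 4: CCABACABABACACCABACA ⇒ BA·BA·CA·C·CA·BA·CA·C·CA·C·CA·BA·CA·BA·BA·CA·C·CA·BA·CA
    A ↦ CA
    B ↦ C
    C ↦ BA

A->CA, B->C, C->BA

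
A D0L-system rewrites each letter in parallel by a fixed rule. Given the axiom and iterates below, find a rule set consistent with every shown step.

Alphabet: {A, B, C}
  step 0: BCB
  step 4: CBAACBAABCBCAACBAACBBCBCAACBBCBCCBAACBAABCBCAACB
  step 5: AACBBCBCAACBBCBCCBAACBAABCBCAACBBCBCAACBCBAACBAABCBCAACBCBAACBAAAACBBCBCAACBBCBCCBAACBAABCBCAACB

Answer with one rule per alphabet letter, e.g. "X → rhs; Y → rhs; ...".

A->BC, B->CB, C->AA

  step 4 ⇒ step 5: CBAACBAABCBCAACBAACBBCBCAACBBCBCCBAACBAABCBCAACB ⇒ AA·CB·BC·BC·AA·CB·BC·BC·CB·AA·CB·AA·BC·BC·AA·CB·BC·BC·AA·CB·CB·AA·CB·AA·BC·BC·AA·CB·CB·AA·CB·AA·AA·CB·BC·BC·AA·CB·BC·BC·CB·AA·CB·AA·BC·BC·AA·CB
    A ↦ BC
    B ↦ CB
    C ↦ AA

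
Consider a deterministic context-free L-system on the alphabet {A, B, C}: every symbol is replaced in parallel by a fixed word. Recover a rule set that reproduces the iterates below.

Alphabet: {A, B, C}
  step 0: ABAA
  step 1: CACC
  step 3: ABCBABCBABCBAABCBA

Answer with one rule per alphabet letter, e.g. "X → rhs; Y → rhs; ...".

  step 0 ⇒ step 1: ABAA ⇒ C·A·C·C
    A ↦ C
    B ↦ A
    C ↦ BCB  (constrained at step 1)

A->C, B->A, C->BCB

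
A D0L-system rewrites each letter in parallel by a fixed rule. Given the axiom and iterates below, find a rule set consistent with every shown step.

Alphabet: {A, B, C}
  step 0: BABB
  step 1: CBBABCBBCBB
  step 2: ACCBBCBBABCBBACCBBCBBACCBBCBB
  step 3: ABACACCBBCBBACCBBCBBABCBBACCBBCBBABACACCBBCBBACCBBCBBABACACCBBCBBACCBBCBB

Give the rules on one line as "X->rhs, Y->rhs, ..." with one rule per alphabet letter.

A->AB, B->CBB, C->AC

  step 2 ⇒ step 3: ACCBBCBBABCBBACCBBCBBACCBBCBB ⇒ AB·AC·AC·CBB·CBB·AC·CBB·CBB·AB·CBB·AC·CBB·CBB·AB·AC·AC·CBB·CBB·AC·CBB·CBB·AB·AC·AC·CBB·CBB·AC·CBB·CBB
    A ↦ AB
    B ↦ CBB
    C ↦ AC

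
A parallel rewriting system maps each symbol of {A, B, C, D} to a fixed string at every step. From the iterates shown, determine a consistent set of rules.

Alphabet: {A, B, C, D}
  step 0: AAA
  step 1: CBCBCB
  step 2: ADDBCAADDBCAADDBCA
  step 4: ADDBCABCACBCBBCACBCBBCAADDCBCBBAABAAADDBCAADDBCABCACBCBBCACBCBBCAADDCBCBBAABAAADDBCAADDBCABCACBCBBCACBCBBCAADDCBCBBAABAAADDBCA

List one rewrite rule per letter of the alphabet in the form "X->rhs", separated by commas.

A->CB, B->BCA, C->ADD, D->BAA

  step 1 ⇒ step 2: CBCBCB ⇒ ADD·BCA·ADD·BCA·ADD·BCA
    B ↦ BCA
    C ↦ ADD
  step 0 ⇒ step 1: AAA ⇒ CB·CB·CB
    A ↦ CB
    D ↦ BAA  (constrained at step 2)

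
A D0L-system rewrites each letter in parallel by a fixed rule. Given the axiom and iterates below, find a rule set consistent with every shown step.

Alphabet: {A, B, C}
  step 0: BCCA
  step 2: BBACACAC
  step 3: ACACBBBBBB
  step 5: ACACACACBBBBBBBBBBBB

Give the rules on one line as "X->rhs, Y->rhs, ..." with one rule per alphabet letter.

  step 2 ⇒ step 3: BBACACAC ⇒ AC·AC·B·B·B·B·B·B
    A ↦ B
    B ↦ AC
    C ↦ B

A->B, B->AC, C->B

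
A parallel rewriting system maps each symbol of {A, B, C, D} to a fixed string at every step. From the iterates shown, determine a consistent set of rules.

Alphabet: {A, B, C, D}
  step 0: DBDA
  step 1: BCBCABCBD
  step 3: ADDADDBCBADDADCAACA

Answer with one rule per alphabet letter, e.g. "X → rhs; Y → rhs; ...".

A->D, B->CA, C->A, D->BCB

  step 0 ⇒ step 1: DBDA ⇒ BCB·CA·BCB·D
    A ↦ D
    B ↦ CA
    D ↦ BCB
    C ↦ A  (constrained at step 1)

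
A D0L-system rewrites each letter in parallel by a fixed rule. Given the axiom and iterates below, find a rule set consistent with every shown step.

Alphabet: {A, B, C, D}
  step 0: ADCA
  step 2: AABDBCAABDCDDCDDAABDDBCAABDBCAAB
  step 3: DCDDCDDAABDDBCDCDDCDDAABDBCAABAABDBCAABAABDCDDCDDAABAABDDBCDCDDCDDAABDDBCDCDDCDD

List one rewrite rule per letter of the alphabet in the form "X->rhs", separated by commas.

  step 2 ⇒ step 3: AABDBCAABDCDDCDDAABDDBCAABDBCAAB ⇒ DCD·DCD·D·AAB·D·DBC·DCD·DCD·D·AAB·DBC·AAB·AAB·DBC·AAB·AAB·DCD·DCD·D·AAB·AAB·D·DBC·DCD·DCD·D·AAB·D·DBC·DCD·DCD·D
    A ↦ DCD
    B ↦ D
    C ↦ DBC
    D ↦ AAB

A->DCD, B->D, C->DBC, D->AAB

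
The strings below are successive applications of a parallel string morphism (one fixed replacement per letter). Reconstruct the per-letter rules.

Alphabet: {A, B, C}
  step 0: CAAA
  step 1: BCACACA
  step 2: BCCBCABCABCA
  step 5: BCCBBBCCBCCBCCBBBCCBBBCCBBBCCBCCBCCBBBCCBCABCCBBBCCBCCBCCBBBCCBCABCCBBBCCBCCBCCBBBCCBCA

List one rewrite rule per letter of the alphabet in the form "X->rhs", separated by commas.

A->CA, B->BCC, C->B

  step 1 ⇒ step 2: BCACACA ⇒ BCC·B·CA·B·CA·B·CA
    A ↦ CA
    B ↦ BCC
    C ↦ B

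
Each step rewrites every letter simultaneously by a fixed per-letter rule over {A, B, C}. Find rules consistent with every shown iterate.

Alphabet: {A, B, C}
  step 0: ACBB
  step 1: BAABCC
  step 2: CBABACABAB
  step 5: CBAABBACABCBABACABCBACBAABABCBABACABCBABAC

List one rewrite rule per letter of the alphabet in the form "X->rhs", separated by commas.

A->BA, B->C, C->AB

  step 1 ⇒ step 2: BAABCC ⇒ C·BA·BA·C·AB·AB
    A ↦ BA
    B ↦ C
    C ↦ AB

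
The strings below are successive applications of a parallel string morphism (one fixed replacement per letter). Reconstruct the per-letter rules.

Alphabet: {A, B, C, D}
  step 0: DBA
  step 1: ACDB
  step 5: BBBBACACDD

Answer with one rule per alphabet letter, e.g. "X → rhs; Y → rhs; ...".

  step 0 ⇒ step 1: DBA ⇒ AC·D·B
    A ↦ B
    B ↦ D
    D ↦ AC
    C ↦ B  (constrained at step 1)

A->B, B->D, C->B, D->AC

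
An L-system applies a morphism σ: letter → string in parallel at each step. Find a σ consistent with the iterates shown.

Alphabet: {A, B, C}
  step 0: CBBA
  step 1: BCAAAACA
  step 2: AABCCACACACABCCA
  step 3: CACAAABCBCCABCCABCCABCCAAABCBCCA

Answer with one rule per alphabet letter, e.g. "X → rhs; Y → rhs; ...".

  step 2 ⇒ step 3: AABCCACACACABCCA ⇒ CA·CA·AA·BC·BC·CA·BC·CA·BC·CA·BC·CA·AA·BC·BC·CA
    A ↦ CA
    B ↦ AA
    C ↦ BC

A->CA, B->AA, C->BC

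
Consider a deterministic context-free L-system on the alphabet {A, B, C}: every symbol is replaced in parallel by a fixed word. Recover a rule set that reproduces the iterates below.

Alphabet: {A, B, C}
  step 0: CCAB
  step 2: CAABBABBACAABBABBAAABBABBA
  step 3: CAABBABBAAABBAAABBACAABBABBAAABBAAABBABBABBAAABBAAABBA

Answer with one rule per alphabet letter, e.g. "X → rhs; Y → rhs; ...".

A->BBA, B->A, C->CAA

  step 2 ⇒ step 3: CAABBABBACAABBABBAAABBABBA ⇒ CAA·BBA·BBA·A·A·BBA·A·A·BBA·CAA·BBA·BBA·A·A·BBA·A·A·BBA·BBA·BBA·A·A·BBA·A·A·BBA
    A ↦ BBA
    B ↦ A
    C ↦ CAA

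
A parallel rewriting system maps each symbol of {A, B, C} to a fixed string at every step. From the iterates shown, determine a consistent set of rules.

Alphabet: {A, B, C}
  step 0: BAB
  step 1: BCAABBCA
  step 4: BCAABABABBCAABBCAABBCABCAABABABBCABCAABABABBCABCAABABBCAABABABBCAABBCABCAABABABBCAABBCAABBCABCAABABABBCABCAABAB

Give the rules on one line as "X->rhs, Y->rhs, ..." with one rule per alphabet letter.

A->AB, B->BCA, C->AB

  step 0 ⇒ step 1: BAB ⇒ BCA·AB·BCA
    A ↦ AB
    B ↦ BCA
    C ↦ AB  (constrained at step 1)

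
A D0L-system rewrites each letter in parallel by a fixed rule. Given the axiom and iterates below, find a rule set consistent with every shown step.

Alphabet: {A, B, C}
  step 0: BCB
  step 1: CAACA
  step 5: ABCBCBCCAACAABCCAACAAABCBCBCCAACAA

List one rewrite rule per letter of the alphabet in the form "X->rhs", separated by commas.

  step 0 ⇒ step 1: BCB ⇒ CA·A·CA
    B ↦ CA
    C ↦ A
    A ↦ BC  (constrained at step 1)

A->BC, B->CA, C->A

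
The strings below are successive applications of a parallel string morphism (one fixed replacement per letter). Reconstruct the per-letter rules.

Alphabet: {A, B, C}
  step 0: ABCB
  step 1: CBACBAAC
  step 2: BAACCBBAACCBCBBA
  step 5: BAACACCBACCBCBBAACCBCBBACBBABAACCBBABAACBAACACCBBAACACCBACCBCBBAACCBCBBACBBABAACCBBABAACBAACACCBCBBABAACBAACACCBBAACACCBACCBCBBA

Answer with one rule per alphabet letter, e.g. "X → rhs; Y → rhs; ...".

  step 1 ⇒ step 2: CBACBAAC ⇒ BA·AC·CB·BA·AC·CB·CB·BA
    A ↦ CB
    B ↦ AC
    C ↦ BA

A->CB, B->AC, C->BA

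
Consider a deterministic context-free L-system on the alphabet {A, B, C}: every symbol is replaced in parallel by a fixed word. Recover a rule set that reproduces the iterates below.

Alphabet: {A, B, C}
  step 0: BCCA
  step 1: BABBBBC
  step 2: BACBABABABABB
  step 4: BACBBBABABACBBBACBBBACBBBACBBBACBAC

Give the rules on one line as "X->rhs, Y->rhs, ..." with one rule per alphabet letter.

A->C, B->BA, C->BB

  step 1 ⇒ step 2: BABBBBC ⇒ BA·C·BA·BA·BA·BA·BB
    A ↦ C
    B ↦ BA
    C ↦ BB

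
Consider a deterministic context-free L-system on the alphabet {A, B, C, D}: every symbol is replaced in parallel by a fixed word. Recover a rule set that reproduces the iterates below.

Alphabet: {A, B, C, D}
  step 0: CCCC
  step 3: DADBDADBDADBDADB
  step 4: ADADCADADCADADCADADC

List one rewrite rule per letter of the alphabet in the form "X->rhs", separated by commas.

A->D, B->DC, C->DB, D->A

  step 3 ⇒ step 4: DADBDADBDADBDADB ⇒ A·D·A·DC·A·D·A·DC·A·D·A·DC·A·D·A·DC
    A ↦ D
    B ↦ DC
    D ↦ A
    C ↦ DB  (constrained at step 0)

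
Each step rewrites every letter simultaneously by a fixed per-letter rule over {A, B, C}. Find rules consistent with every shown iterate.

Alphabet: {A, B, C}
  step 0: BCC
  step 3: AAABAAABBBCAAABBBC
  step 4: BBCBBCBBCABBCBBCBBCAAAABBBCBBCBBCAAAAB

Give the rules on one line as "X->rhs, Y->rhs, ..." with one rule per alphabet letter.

A->BBC, B->A, C->AB

  step 3 ⇒ step 4: AAABAAABBBCAAABBBC ⇒ BBC·BBC·BBC·A·BBC·BBC·BBC·A·A·A·AB·BBC·BBC·BBC·A·A·A·AB
    A ↦ BBC
    B ↦ A
    C ↦ AB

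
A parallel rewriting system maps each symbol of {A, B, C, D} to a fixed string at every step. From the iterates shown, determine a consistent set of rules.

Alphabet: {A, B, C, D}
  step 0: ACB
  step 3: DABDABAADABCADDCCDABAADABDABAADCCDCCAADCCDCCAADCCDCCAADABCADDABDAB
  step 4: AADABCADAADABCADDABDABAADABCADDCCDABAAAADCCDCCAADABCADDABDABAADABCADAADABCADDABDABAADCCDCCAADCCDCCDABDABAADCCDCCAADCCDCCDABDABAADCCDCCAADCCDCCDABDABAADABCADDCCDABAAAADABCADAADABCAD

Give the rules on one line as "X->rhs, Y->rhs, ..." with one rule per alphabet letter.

  step 3 ⇒ step 4: DABDABAADABCADDCCDABAADABDABAADCCDCCAADCCDCCAADCCDCCAADABCADDABDAB ⇒ AA·DAB·CAD·AA·DAB·CAD·DAB·DAB·AA·DAB·CAD·DCC·DAB·AA·AA·DCC·DCC·AA·DAB·CAD·DAB·DAB·AA·DAB·CAD·AA·DAB·CAD·DAB·DAB·AA·DCC·DCC·AA·DCC·DCC·DAB·DAB·AA·DCC·DCC·AA·DCC·DCC·DAB·DAB·AA·DCC·DCC·AA·DCC·DCC·DAB·DAB·AA·DAB·CAD·DCC·DAB·AA·AA·DAB·CAD·AA·DAB·CAD
    A ↦ DAB
    B ↦ CAD
    C ↦ DCC
    D ↦ AA

A->DAB, B->CAD, C->DCC, D->AA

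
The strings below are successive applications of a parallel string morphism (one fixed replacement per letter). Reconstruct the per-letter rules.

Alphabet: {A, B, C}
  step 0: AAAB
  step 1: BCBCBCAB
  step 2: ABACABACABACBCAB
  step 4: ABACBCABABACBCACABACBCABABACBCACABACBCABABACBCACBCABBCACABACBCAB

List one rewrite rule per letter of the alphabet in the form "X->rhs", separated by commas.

A->BC, B->AB, C->AC

  step 1 ⇒ step 2: BCBCBCAB ⇒ AB·AC·AB·AC·AB·AC·BC·AB
    A ↦ BC
    B ↦ AB
    C ↦ AC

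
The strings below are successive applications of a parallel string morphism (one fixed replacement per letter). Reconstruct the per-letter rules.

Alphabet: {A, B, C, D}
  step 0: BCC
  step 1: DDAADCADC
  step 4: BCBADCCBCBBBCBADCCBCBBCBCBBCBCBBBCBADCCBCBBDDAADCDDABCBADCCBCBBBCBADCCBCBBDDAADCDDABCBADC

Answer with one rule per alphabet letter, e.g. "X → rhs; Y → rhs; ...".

A->B, B->DDA, C->ADC, D->CB

  step 0 ⇒ step 1: BCC ⇒ DDA·ADC·ADC
    B ↦ DDA
    C ↦ ADC
    A ↦ B  (constrained at step 1)
    D ↦ CB  (constrained at step 1)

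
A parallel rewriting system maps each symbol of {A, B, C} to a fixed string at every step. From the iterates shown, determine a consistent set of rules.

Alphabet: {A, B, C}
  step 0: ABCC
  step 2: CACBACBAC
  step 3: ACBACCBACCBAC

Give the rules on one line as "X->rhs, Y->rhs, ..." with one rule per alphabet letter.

A->B, B->C, C->AC

  step 2 ⇒ step 3: CACBACBAC ⇒ AC·B·AC·C·B·AC·C·B·AC
    A ↦ B
    B ↦ C
    C ↦ AC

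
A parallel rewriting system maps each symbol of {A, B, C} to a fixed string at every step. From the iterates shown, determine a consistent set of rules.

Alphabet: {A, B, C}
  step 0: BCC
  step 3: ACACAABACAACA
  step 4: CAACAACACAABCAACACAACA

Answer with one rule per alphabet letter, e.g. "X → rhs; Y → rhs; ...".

A->CA, B->AB, C->A

  step 3 ⇒ step 4: ACACAABACAACA ⇒ CA·A·CA·A·CA·CA·AB·CA·A·CA·CA·A·CA
    A ↦ CA
    B ↦ AB
    C ↦ A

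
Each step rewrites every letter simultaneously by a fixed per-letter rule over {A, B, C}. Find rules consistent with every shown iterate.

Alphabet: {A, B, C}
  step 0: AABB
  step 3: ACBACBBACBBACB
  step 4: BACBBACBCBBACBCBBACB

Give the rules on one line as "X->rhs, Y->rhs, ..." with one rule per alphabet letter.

A->B, B->CB, C->A

  step 3 ⇒ step 4: ACBACBBACBBACB ⇒ B·A·CB·B·A·CB·CB·B·A·CB·CB·B·A·CB
    A ↦ B
    B ↦ CB
    C ↦ A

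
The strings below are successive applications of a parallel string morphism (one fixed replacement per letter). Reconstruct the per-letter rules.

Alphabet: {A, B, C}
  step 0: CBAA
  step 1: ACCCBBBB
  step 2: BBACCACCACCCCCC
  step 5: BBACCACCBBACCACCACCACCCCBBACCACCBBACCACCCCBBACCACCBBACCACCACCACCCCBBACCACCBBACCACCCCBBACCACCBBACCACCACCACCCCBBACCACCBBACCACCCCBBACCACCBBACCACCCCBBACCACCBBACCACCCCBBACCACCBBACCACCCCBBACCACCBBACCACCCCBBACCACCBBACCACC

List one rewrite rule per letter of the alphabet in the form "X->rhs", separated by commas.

A->BB, B->C, C->ACC

  step 1 ⇒ step 2: ACCCBBBB ⇒ BB·ACC·ACC·ACC·C·C·C·C
    A ↦ BB
    B ↦ C
    C ↦ ACC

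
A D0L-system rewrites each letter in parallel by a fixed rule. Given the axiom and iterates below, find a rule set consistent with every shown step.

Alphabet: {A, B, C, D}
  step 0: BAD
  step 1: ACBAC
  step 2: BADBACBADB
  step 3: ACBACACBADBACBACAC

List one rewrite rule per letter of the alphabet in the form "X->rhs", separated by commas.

  step 2 ⇒ step 3: BADBACBADB ⇒ AC·BA·C·AC·BA·DB·AC·BA·C·AC
    A ↦ BA
    B ↦ AC
    C ↦ DB
    D ↦ C

A->BA, B->AC, C->DB, D->C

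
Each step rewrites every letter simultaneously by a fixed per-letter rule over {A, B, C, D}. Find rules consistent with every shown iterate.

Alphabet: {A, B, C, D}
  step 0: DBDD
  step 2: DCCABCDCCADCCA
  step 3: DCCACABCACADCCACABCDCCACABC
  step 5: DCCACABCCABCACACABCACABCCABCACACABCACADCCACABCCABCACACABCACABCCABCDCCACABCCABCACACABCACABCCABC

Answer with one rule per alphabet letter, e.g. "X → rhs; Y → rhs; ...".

  step 2 ⇒ step 3: DCCABCDCCADCCA ⇒ DC·CA·CA·BC·A·CA·DC·CA·CA·BC·DC·CA·CA·BC
    A ↦ BC
    B ↦ A
    C ↦ CA
    D ↦ DC

A->BC, B->A, C->CA, D->DC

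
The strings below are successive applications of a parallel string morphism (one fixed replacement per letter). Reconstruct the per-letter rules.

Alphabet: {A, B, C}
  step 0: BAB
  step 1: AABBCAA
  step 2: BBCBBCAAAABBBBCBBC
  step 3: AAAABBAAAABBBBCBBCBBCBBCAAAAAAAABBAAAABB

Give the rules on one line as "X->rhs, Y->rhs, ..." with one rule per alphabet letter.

  step 2 ⇒ step 3: BBCBBCAAAABBBBCBBC ⇒ AA·AA·BB·AA·AA·BB·BBC·BBC·BBC·BBC·AA·AA·AA·AA·BB·AA·AA·BB
    A ↦ BBC
    B ↦ AA
    C ↦ BB

A->BBC, B->AA, C->BB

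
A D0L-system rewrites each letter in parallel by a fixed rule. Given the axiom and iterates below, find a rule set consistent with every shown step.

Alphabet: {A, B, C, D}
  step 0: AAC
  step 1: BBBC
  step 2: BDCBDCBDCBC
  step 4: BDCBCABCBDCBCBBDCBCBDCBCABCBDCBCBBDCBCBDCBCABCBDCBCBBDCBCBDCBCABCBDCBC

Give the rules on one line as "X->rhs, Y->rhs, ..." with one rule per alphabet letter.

A->B, B->BDC, C->BC, D->BCA

  step 1 ⇒ step 2: BBBC ⇒ BDC·BDC·BDC·BC
    B ↦ BDC
    C ↦ BC
  step 0 ⇒ step 1: AAC ⇒ B·B·BC
    A ↦ B
    D ↦ BCA  (constrained at step 2)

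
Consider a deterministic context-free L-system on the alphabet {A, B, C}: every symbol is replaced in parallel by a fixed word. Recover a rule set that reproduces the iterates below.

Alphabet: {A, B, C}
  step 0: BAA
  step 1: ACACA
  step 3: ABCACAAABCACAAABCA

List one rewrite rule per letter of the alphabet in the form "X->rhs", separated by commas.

A->CA, B->A, C->AB

  step 0 ⇒ step 1: BAA ⇒ A·CA·CA
    A ↦ CA
    B ↦ A
    C ↦ AB  (constrained at step 1)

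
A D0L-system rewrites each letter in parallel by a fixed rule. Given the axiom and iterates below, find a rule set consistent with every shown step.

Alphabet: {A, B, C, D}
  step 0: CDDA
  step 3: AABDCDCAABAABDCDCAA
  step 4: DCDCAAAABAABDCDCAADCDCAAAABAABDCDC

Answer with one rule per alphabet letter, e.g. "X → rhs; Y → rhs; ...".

  step 3 ⇒ step 4: AABDCDCAABAABDCDCAA ⇒ DC·DC·AA·A·AB·A·AB·DC·DC·AA·DC·DC·AA·A·AB·A·AB·DC·DC
    A ↦ DC
    B ↦ AA
    C ↦ AB
    D ↦ A

A->DC, B->AA, C->AB, D->A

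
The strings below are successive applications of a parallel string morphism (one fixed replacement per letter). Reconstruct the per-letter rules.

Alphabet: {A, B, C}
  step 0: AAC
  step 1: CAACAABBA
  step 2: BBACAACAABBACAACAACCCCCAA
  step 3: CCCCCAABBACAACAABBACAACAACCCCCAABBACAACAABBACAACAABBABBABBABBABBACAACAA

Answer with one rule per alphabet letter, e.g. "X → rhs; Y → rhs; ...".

A->CAA, B->CC, C->BBA

  step 2 ⇒ step 3: BBACAACAABBACAACAACCCCCAA ⇒ CC·CC·CAA·BBA·CAA·CAA·BBA·CAA·CAA·CC·CC·CAA·BBA·CAA·CAA·BBA·CAA·CAA·BBA·BBA·BBA·BBA·BBA·CAA·CAA
    A ↦ CAA
    B ↦ CC
    C ↦ BBA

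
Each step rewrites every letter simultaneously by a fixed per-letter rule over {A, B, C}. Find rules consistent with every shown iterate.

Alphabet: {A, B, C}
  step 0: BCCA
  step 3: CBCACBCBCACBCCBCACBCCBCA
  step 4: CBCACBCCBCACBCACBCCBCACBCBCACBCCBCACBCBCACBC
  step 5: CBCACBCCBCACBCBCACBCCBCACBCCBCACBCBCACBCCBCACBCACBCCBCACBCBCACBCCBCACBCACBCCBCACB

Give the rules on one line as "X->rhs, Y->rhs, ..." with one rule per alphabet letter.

A->C, B->CA, C->CB

  step 4 ⇒ step 5: CBCACBCCBCACBCACBCCBCACBCBCACBCCBCACBCBCACBC ⇒ CB·CA·CB·C·CB·CA·CB·CB·CA·CB·C·CB·CA·CB·C·CB·CA·CB·CB·CA·CB·C·CB·CA·CB·CA·CB·C·CB·CA·CB·CB·CA·CB·C·CB·CA·CB·CA·CB·C·CB·CA·CB
    A ↦ C
    B ↦ CA
    C ↦ CB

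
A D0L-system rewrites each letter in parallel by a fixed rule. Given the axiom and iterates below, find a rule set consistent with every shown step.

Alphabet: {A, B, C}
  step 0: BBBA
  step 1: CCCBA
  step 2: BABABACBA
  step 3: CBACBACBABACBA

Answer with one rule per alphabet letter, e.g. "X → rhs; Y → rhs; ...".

  step 2 ⇒ step 3: BABABACBA ⇒ C·BA·C·BA·C·BA·BA·C·BA
    A ↦ BA
    B ↦ C
    C ↦ BA

A->BA, B->C, C->BA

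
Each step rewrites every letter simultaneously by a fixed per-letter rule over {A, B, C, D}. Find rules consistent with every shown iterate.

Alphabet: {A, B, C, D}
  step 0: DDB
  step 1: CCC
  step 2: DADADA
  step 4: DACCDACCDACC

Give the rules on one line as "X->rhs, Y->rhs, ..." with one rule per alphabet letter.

  step 1 ⇒ step 2: CCC ⇒ DA·DA·DA
    C ↦ DA
    A ↦ BB  (constrained at step 2)
  step 0 ⇒ step 1: DDB ⇒ C·C·C
    B ↦ C
  step 0 ⇒ step 1: DDB ⇒ C·C·C
    D ↦ C

A->BB, B->C, C->DA, D->C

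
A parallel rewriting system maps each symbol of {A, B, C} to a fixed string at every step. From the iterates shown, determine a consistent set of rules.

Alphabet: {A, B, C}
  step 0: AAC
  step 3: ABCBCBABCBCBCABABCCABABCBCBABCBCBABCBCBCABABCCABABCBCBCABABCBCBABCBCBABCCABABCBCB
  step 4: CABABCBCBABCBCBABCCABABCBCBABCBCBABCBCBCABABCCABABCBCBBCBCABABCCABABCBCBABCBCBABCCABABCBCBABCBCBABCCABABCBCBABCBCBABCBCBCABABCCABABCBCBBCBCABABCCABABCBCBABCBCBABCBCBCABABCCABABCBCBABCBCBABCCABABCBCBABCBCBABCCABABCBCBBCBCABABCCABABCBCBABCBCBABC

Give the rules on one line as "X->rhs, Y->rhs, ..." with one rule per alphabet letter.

A->CAB, B->ABC, C->BCB

  step 3 ⇒ step 4: ABCBCBABCBCBCABABCCABABCBCBABCBCBABCBCBCABABCCABABCBCBCABABCBCBABCBCBABCCABABCBCB ⇒ CAB·ABC·BCB·ABC·BCB·ABC·CAB·ABC·BCB·ABC·BCB·ABC·BCB·CAB·ABC·CAB·ABC·BCB·BCB·CAB·ABC·CAB·ABC·BCB·ABC·BCB·ABC·CAB·ABC·BCB·ABC·BCB·ABC·CAB·ABC·BCB·ABC·BCB·ABC·BCB·CAB·ABC·CAB·ABC·BCB·BCB·CAB·ABC·CAB·ABC·BCB·ABC·BCB·ABC·BCB·CAB·ABC·CAB·ABC·BCB·ABC·BCB·ABC·CAB·ABC·BCB·ABC·BCB·ABC·CAB·ABC·BCB·BCB·CAB·ABC·CAB·ABC·BCB·ABC·BCB·ABC
    A ↦ CAB
    B ↦ ABC
    C ↦ BCB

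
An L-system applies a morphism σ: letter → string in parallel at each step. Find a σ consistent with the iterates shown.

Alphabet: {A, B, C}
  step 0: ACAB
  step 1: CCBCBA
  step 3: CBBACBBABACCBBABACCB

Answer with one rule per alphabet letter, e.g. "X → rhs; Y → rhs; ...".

  step 0 ⇒ step 1: ACAB ⇒ C·CB·C·BA
    A ↦ C
    B ↦ BA
    C ↦ CB

A->C, B->BA, C->CB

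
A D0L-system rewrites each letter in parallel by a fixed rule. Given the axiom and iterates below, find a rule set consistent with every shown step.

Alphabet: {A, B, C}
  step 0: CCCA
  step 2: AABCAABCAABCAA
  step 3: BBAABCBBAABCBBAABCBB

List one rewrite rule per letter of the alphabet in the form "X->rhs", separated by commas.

  step 2 ⇒ step 3: AABCAABCAABCAA ⇒ B·B·AA·BC·B·B·AA·BC·B·B·AA·BC·B·B
    A ↦ B
    B ↦ AA
    C ↦ BC

A->B, B->AA, C->BC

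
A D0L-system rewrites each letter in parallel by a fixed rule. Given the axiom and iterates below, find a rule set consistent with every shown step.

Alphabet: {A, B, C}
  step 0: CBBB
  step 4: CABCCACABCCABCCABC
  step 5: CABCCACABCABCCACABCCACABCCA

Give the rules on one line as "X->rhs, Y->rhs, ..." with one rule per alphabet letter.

A->B, B->C, C->CA

  step 4 ⇒ step 5: CABCCACABCCABCCABC ⇒ CA·B·C·CA·CA·B·CA·B·C·CA·CA·B·C·CA·CA·B·C·CA
    A ↦ B
    B ↦ C
    C ↦ CA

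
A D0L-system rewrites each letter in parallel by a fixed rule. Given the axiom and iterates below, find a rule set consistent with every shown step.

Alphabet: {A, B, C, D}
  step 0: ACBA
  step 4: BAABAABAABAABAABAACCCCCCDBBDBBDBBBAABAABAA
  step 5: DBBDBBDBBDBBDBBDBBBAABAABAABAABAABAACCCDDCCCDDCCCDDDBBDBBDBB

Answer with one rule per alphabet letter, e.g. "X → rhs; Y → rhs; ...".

  step 4 ⇒ step 5: BAABAABAABAABAABAACCCCCCDBBDBBDBBBAABAABAA ⇒ D·B·B·D·B·B·D·B·B·D·B·B·D·B·B·D·B·B·BAA·BAA·BAA·BAA·BAA·BAA·CCC·D·D·CCC·D·D·CCC·D·D·D·B·B·D·B·B·D·B·B
    A ↦ B
    B ↦ D
    C ↦ BAA
    D ↦ CCC

A->B, B->D, C->BAA, D->CCC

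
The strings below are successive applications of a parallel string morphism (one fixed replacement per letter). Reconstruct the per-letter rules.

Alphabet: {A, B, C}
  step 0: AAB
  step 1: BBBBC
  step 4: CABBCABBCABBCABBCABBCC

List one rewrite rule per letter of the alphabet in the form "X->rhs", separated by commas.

A->BB, B->C, C->CA

  step 0 ⇒ step 1: AAB ⇒ BB·BB·C
    A ↦ BB
    B ↦ C
    C ↦ CA  (constrained at step 1)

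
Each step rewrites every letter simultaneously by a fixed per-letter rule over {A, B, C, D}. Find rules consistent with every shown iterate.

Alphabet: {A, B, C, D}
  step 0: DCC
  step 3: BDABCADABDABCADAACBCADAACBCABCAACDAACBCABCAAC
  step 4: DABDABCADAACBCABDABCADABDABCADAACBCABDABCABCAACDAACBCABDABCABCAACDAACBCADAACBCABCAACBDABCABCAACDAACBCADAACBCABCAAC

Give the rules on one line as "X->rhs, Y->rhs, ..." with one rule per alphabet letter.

A->BCA, B->DA, C->AC, D->BDA

  step 3 ⇒ step 4: BDABCADABDABCADAACBCADAACBCABCAACDAACBCABCAAC ⇒ DA·BDA·BCA·DA·AC·BCA·BDA·BCA·DA·BDA·BCA·DA·AC·BCA·BDA·BCA·BCA·AC·DA·AC·BCA·BDA·BCA·BCA·AC·DA·AC·BCA·DA·AC·BCA·BCA·AC·BDA·BCA·BCA·AC·DA·AC·BCA·DA·AC·BCA·BCA·AC
    A ↦ BCA
    B ↦ DA
    C ↦ AC
    D ↦ BDA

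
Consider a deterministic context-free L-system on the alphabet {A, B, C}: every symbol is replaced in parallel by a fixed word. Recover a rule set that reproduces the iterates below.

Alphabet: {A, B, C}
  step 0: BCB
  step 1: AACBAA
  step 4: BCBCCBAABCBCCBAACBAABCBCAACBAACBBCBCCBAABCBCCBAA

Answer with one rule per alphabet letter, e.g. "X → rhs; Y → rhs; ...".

  step 0 ⇒ step 1: BCB ⇒ AA·CB·AA
    B ↦ AA
    C ↦ CB
    A ↦ BC  (constrained at step 1)

A->BC, B->AA, C->CB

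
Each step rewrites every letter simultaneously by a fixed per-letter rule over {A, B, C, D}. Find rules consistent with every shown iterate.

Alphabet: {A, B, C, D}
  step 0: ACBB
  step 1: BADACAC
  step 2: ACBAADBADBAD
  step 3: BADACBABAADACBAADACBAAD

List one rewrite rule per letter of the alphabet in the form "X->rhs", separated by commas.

  step 2 ⇒ step 3: ACBAADBADBAD ⇒ BA·D·AC·BA·BA·AD·AC·BA·AD·AC·BA·AD
    A ↦ BA
    B ↦ AC
    C ↦ D
    D ↦ AD

A->BA, B->AC, C->D, D->AD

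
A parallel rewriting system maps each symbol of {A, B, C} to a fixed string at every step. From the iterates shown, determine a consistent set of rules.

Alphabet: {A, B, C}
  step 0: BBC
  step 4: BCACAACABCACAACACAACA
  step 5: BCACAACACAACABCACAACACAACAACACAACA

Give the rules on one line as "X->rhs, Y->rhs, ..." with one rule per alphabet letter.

A->CA, B->BC, C->A

  step 4 ⇒ step 5: BCACAACABCACAACACAACA ⇒ BC·A·CA·A·CA·CA·A·CA·BC·A·CA·A·CA·CA·A·CA·A·CA·CA·A·CA
    A ↦ CA
    B ↦ BC
    C ↦ A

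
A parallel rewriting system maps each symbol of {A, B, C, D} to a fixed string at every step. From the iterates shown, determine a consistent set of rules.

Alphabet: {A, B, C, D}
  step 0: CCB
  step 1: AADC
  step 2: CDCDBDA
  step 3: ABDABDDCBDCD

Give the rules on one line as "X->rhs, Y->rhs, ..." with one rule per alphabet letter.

A->CD, B->DC, C->A, D->BD

  step 2 ⇒ step 3: CDCDBDA ⇒ A·BD·A·BD·DC·BD·CD
    A ↦ CD
    B ↦ DC
    C ↦ A
    D ↦ BD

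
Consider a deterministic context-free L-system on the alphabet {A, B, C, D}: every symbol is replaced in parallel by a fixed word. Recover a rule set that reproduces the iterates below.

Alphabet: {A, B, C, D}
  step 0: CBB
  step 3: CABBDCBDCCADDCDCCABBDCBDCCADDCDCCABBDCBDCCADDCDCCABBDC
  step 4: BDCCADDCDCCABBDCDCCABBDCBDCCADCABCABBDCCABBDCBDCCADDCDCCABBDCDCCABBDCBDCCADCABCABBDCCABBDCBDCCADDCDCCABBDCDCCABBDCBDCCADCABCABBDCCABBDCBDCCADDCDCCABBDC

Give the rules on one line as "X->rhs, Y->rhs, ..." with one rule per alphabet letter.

A->CAD, B->DC, C->BDC, D->CAB

  step 3 ⇒ step 4: CABBDCBDCCADDCDCCABBDCBDCCADDCDCCABBDCBDCCADDCDCCABBDC ⇒ BDC·CAD·DC·DC·CAB·BDC·DC·CAB·BDC·BDC·CAD·CAB·CAB·BDC·CAB·BDC·BDC·CAD·DC·DC·CAB·BDC·DC·CAB·BDC·BDC·CAD·CAB·CAB·BDC·CAB·BDC·BDC·CAD·DC·DC·CAB·BDC·DC·CAB·BDC·BDC·CAD·CAB·CAB·BDC·CAB·BDC·BDC·CAD·DC·DC·CAB·BDC
    A ↦ CAD
    B ↦ DC
    C ↦ BDC
    D ↦ CAB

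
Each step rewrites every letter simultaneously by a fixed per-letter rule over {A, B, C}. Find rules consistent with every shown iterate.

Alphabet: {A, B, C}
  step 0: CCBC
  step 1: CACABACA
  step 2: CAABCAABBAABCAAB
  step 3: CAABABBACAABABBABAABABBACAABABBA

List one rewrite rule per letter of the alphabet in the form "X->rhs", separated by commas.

  step 2 ⇒ step 3: CAABCAABBAABCAAB ⇒ CA·AB·AB·BA·CA·AB·AB·BA·BA·AB·AB·BA·CA·AB·AB·BA
    A ↦ AB
    B ↦ BA
    C ↦ CA

A->AB, B->BA, C->CA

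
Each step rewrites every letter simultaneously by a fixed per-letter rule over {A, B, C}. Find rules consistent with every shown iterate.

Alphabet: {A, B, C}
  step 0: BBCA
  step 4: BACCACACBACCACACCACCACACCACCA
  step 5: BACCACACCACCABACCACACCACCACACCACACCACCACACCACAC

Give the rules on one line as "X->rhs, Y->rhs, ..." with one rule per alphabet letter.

A->C, B->BA, C->CA

  step 4 ⇒ step 5: BACCACACBACCACACCACCACACCACCA ⇒ BA·C·CA·CA·C·CA·C·CA·BA·C·CA·CA·C·CA·C·CA·CA·C·CA·CA·C·CA·C·CA·CA·C·CA·CA·C
    A ↦ C
    B ↦ BA
    C ↦ CA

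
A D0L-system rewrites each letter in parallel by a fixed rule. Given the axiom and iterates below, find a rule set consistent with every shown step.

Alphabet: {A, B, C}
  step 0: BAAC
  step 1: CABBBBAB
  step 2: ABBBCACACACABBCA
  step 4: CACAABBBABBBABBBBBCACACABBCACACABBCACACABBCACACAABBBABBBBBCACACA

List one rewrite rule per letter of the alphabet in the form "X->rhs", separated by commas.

  step 1 ⇒ step 2: CABBBBAB ⇒ AB·BB·CA·CA·CA·CA·BB·CA
    A ↦ BB
    B ↦ CA
    C ↦ AB

A->BB, B->CA, C->AB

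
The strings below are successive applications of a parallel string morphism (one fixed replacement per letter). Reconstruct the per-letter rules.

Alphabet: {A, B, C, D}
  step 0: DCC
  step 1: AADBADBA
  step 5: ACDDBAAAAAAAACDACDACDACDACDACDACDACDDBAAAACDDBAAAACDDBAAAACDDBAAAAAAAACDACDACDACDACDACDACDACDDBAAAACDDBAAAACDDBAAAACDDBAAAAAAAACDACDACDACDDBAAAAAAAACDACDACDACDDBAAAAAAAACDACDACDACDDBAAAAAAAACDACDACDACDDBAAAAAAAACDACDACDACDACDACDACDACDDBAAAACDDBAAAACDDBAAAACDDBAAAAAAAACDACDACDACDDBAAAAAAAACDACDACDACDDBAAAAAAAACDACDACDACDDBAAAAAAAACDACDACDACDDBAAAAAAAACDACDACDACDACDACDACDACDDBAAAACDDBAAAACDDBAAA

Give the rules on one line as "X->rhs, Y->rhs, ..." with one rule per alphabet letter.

  step 0 ⇒ step 1: DCC ⇒ AA·DBA·DBA
    C ↦ DBA
    D ↦ AA
    A ↦ ACD  (constrained at step 1)
    B ↦ AA  (constrained at step 1)

A->ACD, B->AA, C->DBA, D->AA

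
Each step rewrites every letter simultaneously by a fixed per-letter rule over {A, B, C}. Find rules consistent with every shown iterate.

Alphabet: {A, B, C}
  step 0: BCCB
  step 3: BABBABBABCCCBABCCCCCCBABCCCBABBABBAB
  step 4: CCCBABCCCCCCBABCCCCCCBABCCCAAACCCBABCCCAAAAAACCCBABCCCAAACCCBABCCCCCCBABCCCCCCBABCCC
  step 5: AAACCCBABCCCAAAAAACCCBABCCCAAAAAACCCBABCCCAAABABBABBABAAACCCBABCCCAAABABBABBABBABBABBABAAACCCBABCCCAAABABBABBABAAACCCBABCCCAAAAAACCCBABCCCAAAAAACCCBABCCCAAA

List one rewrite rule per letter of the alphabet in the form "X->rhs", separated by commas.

  step 4 ⇒ step 5: CCCBABCCCCCCBABCCCCCCBABCCCAAACCCBABCCCAAAAAACCCBABCCCAAACCCBABCCCCCCBABCCCCCCBABCCC ⇒ A·A·A·CCC·BAB·CCC·A·A·A·A·A·A·CCC·BAB·CCC·A·A·A·A·A·A·CCC·BAB·CCC·A·A·A·BAB·BAB·BAB·A·A·A·CCC·BAB·CCC·A·A·A·BAB·BAB·BAB·BAB·BAB·BAB·A·A·A·CCC·BAB·CCC·A·A·A·BAB·BAB·BAB·A·A·A·CCC·BAB·CCC·A·A·A·A·A·A·CCC·BAB·CCC·A·A·A·A·A·A·CCC·BAB·CCC·A·A·A
    A ↦ BAB
    B ↦ CCC
    C ↦ A

A->BAB, B->CCC, C->A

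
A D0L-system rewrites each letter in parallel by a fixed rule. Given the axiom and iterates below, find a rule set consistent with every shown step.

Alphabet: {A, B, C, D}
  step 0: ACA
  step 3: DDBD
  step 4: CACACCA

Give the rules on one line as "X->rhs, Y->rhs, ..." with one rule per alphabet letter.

  step 3 ⇒ step 4: DDBD ⇒ CA·CA·C·CA
    B ↦ C
    D ↦ CA
    A ↦ B  (constrained at step 0)
    C ↦ D  (constrained at step 0)

A->B, B->C, C->D, D->CA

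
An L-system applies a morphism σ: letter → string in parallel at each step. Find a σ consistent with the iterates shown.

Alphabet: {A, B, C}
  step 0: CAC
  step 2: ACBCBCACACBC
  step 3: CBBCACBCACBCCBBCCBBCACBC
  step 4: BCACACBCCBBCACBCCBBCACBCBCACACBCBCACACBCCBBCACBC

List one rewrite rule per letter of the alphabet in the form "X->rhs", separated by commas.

  step 3 ⇒ step 4: CBBCACBCACBCCBBCCBBCACBC ⇒ BC·AC·AC·BC·CB·BC·AC·BC·CB·BC·AC·BC·BC·AC·AC·BC·BC·AC·AC·BC·CB·BC·AC·BC
    A ↦ CB
    B ↦ AC
    C ↦ BC

A->CB, B->AC, C->BC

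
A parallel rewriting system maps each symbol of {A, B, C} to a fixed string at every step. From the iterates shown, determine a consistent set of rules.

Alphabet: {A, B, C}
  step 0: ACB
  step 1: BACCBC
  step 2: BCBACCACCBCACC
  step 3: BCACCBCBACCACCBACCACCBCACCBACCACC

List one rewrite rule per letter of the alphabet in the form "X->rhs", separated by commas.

  step 2 ⇒ step 3: BCBACCACCBCACC ⇒ BC·ACC·BC·B·ACC·ACC·B·ACC·ACC·BC·ACC·B·ACC·ACC
    A ↦ B
    B ↦ BC
    C ↦ ACC

A->B, B->BC, C->ACC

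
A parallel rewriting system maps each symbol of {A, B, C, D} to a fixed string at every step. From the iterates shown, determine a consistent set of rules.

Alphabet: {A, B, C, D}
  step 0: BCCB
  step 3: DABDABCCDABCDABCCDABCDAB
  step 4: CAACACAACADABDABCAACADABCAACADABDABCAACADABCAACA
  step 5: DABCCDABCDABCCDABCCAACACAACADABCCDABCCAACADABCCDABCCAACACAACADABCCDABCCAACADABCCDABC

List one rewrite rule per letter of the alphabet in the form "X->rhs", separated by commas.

A->C, B->A, C->DAB, D->CAA

  step 4 ⇒ step 5: CAACACAACADABDABCAACADABCAACADABDABCAACADABCAACA ⇒ DAB·C·C·DAB·C·DAB·C·C·DAB·C·CAA·C·A·CAA·C·A·DAB·C·C·DAB·C·CAA·C·A·DAB·C·C·DAB·C·CAA·C·A·CAA·C·A·DAB·C·C·DAB·C·CAA·C·A·DAB·C·C·DAB·C
    A ↦ C
    B ↦ A
    C ↦ DAB
    D ↦ CAA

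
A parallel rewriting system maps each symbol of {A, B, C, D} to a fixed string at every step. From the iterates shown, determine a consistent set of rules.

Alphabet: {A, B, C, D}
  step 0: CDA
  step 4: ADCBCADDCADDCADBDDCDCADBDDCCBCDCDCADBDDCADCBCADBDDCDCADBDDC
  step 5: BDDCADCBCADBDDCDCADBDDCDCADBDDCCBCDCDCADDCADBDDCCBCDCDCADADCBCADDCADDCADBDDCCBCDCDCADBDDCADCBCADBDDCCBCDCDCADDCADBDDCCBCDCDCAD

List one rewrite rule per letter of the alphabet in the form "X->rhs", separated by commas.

  step 4 ⇒ step 5: ADCBCADDCADDCADBDDCDCADBDDCCBCDCDCADBDDCADCBCADBDDCDCADBDDC ⇒ BD·DC·AD·CBC·AD·BD·DC·DC·AD·BD·DC·DC·AD·BD·DC·CBC·DC·DC·AD·DC·AD·BD·DC·CBC·DC·DC·AD·AD·CBC·AD·DC·AD·DC·AD·BD·DC·CBC·DC·DC·AD·BD·DC·AD·CBC·AD·BD·DC·CBC·DC·DC·AD·DC·AD·BD·DC·CBC·DC·DC·AD
    A ↦ BD
    B ↦ CBC
    C ↦ AD
    D ↦ DC

A->BD, B->CBC, C->AD, D->DC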